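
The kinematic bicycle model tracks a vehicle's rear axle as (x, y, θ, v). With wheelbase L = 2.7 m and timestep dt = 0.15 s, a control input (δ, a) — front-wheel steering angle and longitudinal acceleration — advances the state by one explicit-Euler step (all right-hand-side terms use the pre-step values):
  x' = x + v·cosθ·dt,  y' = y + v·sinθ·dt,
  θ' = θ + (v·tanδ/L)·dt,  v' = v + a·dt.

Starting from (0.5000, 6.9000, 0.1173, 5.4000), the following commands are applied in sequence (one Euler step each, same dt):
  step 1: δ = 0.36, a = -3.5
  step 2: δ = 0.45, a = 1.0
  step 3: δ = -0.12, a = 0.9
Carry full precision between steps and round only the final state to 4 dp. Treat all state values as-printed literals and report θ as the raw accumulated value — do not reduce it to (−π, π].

(2.7215, 7.4279, 0.3274, 5.1600)

after step 1 (δ=0.36, a=-3.5): (1.304434, 6.994795, 0.230221, 4.875000)
after step 2 (δ=0.45, a=1.0): (2.016391, 7.161661, 0.361048, 5.025000)
after step 3 (δ=-0.12, a=0.9): (2.721544, 7.427927, 0.327387, 5.160000)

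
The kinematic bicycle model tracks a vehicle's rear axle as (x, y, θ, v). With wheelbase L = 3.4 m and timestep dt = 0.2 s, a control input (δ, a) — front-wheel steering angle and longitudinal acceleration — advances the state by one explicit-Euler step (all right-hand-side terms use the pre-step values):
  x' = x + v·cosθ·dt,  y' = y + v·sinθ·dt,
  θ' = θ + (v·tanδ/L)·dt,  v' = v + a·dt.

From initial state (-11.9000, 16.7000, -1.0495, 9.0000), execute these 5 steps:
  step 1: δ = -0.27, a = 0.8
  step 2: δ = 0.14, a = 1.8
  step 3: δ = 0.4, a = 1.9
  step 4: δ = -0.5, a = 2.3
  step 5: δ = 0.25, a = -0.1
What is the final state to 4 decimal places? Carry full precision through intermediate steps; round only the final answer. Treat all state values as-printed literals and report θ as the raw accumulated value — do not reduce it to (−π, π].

after step 1 (δ=-0.27, a=0.8): (-11.003592, 15.139086, -1.196019, 9.160000)
after step 2 (δ=0.14, a=1.8): (-10.332960, 13.434247, -1.120087, 9.520000)
after step 3 (δ=0.4, a=1.9): (-9.503570, 11.720383, -0.883323, 9.900000)
after step 4 (δ=-0.5, a=2.3): (-8.247088, 10.190137, -1.201464, 10.360000)
after step 5 (δ=0.25, a=-0.1): (-7.499110, 8.257855, -1.045855, 10.340000)

(-7.4991, 8.2579, -1.0459, 10.3400)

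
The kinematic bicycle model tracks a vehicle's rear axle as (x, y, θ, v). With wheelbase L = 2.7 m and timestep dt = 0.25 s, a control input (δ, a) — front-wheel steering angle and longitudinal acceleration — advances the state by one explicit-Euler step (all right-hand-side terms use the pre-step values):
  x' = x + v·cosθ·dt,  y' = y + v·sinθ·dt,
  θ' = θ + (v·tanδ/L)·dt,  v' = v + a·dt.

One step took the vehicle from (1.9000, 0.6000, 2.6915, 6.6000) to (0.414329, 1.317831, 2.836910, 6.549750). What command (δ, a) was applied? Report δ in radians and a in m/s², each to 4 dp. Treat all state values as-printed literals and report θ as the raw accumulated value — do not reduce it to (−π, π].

a = (v'−v)/dt = (-0.050250)/0.25 = -0.2010
Δθ = θ'−θ = 0.145410;  (v·dt/L) = 6.6000·0.25/2.7 = 0.611111
tan δ = Δθ·L/(v·dt) = 0.237944  →  δ = 0.2336

δ = 0.2336, a = -0.2010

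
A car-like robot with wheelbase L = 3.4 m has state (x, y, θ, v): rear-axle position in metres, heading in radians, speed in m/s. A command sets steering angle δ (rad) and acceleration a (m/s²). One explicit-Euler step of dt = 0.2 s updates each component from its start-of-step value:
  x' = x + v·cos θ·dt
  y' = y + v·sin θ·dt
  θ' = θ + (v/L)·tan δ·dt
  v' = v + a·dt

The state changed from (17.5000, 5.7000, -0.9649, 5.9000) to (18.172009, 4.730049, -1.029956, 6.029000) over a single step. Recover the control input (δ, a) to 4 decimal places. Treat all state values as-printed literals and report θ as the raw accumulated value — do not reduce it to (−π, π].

a = (v'−v)/dt = (0.129000)/0.2 = 0.6450
Δθ = θ'−θ = -0.065056;  (v·dt/L) = 5.9000·0.2/3.4 = 0.347059
tan δ = Δθ·L/(v·dt) = -0.187449  →  δ = -0.1853

δ = -0.1853, a = 0.6450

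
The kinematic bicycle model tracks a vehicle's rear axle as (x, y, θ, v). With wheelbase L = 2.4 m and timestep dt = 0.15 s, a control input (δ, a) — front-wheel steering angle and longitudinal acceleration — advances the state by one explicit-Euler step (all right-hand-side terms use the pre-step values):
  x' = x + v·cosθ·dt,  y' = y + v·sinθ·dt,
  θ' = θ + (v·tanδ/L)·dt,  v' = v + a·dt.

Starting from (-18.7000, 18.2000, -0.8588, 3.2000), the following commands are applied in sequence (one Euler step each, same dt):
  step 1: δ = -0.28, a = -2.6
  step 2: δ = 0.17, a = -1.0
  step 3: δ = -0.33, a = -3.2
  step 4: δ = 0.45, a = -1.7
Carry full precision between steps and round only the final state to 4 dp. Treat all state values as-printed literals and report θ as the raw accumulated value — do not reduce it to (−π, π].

(-17.6854, 16.9285, -0.8773, 1.9250)

after step 1 (δ=-0.28, a=-2.6): (-18.386394, 17.836612, -0.916311, 2.810000)
after step 2 (δ=0.17, a=-1.0): (-18.129805, 17.502210, -0.886164, 2.660000)
after step 3 (δ=-0.33, a=-3.2): (-17.877482, 17.193124, -0.943108, 2.180000)
after step 4 (δ=0.45, a=-1.7): (-17.685443, 16.928454, -0.877292, 1.925000)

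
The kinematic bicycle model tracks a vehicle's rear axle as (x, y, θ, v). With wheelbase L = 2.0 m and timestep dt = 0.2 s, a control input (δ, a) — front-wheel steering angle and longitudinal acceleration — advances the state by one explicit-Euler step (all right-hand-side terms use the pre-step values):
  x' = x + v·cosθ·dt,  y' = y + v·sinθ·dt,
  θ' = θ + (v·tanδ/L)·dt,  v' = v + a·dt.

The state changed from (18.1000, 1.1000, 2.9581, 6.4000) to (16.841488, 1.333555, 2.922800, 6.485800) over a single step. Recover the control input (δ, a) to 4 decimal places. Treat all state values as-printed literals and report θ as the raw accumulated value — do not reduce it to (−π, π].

a = (v'−v)/dt = (0.085800)/0.2 = 0.4290
Δθ = θ'−θ = -0.035300;  (v·dt/L) = 6.4000·0.2/2.0 = 0.640000
tan δ = Δθ·L/(v·dt) = -0.055156  →  δ = -0.0551

δ = -0.0551, a = 0.4290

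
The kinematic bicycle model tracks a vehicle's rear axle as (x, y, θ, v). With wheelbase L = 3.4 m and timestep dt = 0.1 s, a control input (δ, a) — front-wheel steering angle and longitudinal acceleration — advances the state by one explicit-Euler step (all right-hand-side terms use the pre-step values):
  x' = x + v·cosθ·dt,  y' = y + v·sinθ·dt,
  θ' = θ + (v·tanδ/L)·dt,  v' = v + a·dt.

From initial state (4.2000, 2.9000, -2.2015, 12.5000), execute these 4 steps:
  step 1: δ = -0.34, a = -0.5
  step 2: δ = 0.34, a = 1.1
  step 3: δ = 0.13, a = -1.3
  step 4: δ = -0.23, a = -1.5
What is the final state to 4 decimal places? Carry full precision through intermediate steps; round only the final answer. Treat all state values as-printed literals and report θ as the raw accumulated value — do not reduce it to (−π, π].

(1.1790, -1.0630, -2.2393, 12.2800)

after step 1 (δ=-0.34, a=-0.5): (3.462859, 1.890484, -2.331550, 12.450000)
after step 2 (δ=0.34, a=1.1): (2.604471, 0.988710, -2.202020, 12.560000)
after step 3 (δ=0.13, a=-1.3): (1.863264, -0.025266, -2.153724, 12.430000)
after step 4 (δ=-0.23, a=-1.5): (1.179029, -1.062990, -2.239324, 12.280000)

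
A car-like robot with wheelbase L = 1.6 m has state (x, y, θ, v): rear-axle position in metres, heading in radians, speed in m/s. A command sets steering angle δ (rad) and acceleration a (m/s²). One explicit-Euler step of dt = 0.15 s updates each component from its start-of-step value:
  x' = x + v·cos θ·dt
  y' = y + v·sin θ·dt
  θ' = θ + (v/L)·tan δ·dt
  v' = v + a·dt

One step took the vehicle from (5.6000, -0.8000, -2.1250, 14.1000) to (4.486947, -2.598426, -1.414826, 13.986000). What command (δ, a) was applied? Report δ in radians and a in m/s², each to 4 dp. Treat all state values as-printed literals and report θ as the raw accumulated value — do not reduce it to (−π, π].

a = (v'−v)/dt = (-0.114000)/0.15 = -0.7600
Δθ = θ'−θ = 0.710174;  (v·dt/L) = 14.1000·0.15/1.6 = 1.321875
tan δ = Δθ·L/(v·dt) = 0.537247  →  δ = 0.4930

δ = 0.4930, a = -0.7600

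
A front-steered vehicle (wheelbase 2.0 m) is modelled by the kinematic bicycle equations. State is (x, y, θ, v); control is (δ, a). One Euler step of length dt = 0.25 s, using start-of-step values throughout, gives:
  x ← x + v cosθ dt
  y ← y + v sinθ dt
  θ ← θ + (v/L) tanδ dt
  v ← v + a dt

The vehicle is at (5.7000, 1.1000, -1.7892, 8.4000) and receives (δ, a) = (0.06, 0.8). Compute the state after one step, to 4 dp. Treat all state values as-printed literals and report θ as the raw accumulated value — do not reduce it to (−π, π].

(5.2450, -0.9501, -1.7261, 8.6000)

x' = 5.7000 + 8.4000·cos(-1.7892)·0.25 = 5.2450
y' = 1.1000 + 8.4000·sin(-1.7892)·0.25 = -0.9501
θ' = -1.7892 + (8.4000/2.0)·tan(0.06)·0.25 = -1.7261
v' = 8.4000 + 0.8000·0.25 = 8.6000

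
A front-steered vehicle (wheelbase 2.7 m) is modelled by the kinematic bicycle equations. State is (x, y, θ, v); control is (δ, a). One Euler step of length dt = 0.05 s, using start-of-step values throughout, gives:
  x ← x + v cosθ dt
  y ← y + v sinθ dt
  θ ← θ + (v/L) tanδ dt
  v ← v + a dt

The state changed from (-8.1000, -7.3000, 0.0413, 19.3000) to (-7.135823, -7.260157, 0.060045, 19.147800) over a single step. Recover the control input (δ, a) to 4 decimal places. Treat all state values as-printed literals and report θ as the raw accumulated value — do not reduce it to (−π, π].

a = (v'−v)/dt = (-0.152200)/0.05 = -3.0440
Δθ = θ'−θ = 0.018745;  (v·dt/L) = 19.3000·0.05/2.7 = 0.357407
tan δ = Δθ·L/(v·dt) = 0.052447  →  δ = 0.0524

δ = 0.0524, a = -3.0440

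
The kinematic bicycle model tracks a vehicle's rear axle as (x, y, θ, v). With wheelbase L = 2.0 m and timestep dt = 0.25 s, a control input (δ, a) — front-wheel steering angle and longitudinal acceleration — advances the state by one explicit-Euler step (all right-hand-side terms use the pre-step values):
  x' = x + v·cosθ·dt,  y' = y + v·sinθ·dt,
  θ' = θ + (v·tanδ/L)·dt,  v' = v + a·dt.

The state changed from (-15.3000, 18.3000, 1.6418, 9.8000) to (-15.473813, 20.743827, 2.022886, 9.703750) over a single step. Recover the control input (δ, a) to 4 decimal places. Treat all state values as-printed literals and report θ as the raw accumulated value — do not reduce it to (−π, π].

δ = 0.3016, a = -0.3850

a = (v'−v)/dt = (-0.096250)/0.25 = -0.3850
Δθ = θ'−θ = 0.381086;  (v·dt/L) = 9.8000·0.25/2.0 = 1.225000
tan δ = Δθ·L/(v·dt) = 0.311091  →  δ = 0.3016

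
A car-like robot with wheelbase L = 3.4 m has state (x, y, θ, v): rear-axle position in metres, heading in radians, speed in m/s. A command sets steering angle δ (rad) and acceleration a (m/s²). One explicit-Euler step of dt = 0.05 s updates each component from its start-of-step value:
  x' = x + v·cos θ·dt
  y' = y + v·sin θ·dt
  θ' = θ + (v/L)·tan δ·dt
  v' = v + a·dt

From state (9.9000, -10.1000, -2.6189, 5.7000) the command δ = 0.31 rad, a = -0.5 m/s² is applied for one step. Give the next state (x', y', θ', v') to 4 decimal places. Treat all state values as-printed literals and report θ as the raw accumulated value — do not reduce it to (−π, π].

(9.6531, -10.2423, -2.5920, 5.6750)

x' = 9.9000 + 5.7000·cos(-2.6189)·0.05 = 9.6531
y' = -10.1000 + 5.7000·sin(-2.6189)·0.05 = -10.2423
θ' = -2.6189 + (5.7000/3.4)·tan(0.31)·0.05 = -2.5920
v' = 5.7000 − 0.5000·0.05 = 5.6750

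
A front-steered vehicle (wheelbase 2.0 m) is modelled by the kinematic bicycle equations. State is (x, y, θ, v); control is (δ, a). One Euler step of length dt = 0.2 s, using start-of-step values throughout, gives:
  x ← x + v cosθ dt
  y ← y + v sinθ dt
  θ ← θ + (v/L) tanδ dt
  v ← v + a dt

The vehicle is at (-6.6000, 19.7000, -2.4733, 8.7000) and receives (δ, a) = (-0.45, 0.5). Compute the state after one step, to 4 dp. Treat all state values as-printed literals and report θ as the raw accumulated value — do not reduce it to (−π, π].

x' = -6.6000 + 8.7000·cos(-2.4733)·0.2 = -7.9657
y' = 19.7000 + 8.7000·sin(-2.4733)·0.2 = 18.6218
θ' = -2.4733 + (8.7000/2.0)·tan(-0.45)·0.2 = -2.8936
v' = 8.7000 + 0.5000·0.2 = 8.8000

(-7.9657, 18.6218, -2.8936, 8.8000)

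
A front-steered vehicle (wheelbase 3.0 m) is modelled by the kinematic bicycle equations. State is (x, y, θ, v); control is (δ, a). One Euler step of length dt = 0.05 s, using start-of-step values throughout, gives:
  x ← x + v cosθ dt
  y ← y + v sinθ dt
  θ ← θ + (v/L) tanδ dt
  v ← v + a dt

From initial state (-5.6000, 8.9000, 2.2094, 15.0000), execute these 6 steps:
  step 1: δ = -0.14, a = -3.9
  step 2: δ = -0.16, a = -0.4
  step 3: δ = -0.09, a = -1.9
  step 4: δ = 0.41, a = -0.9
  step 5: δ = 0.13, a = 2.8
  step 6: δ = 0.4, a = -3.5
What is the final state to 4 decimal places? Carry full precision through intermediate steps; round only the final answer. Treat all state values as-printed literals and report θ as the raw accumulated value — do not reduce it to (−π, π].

after step 1 (δ=-0.14, a=-3.9): (-6.047056, 9.502197, 2.174170, 14.805000)
after step 2 (δ=-0.16, a=-0.4): (-6.467091, 10.111738, 2.134349, 14.785000)
after step 3 (δ=-0.09, a=-1.9): (-6.861993, 10.736672, 2.112112, 14.690000)
after step 4 (δ=0.41, a=-0.9): (-7.240455, 11.366162, 2.218524, 14.645000)
after step 5 (δ=0.13, a=2.8): (-7.682276, 11.950100, 2.250435, 14.785000)
after step 6 (δ=0.4, a=-3.5): (-8.146904, 12.525089, 2.354618, 14.610000)

(-8.1469, 12.5251, 2.3546, 14.6100)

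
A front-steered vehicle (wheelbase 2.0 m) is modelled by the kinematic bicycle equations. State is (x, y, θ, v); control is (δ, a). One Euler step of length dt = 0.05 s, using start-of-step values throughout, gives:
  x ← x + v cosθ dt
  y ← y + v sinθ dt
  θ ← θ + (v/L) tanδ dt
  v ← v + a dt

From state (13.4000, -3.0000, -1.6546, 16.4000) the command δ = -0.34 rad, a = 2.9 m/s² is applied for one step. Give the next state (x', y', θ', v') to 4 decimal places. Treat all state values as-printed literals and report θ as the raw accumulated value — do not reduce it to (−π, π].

(13.3314, -3.8171, -1.7996, 16.5450)

x' = 13.4000 + 16.4000·cos(-1.6546)·0.05 = 13.3314
y' = -3.0000 + 16.4000·sin(-1.6546)·0.05 = -3.8171
θ' = -1.6546 + (16.4000/2.0)·tan(-0.34)·0.05 = -1.7996
v' = 16.4000 + 2.9000·0.05 = 16.5450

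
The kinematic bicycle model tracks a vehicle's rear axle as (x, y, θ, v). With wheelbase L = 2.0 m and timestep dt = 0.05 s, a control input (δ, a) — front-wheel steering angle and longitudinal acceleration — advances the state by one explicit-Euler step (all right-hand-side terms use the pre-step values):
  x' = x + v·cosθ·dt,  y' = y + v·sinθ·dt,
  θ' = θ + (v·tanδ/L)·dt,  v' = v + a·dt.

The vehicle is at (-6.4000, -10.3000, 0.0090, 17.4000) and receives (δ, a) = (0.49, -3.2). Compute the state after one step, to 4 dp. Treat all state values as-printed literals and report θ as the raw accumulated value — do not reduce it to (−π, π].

(-5.5300, -10.2922, 0.2410, 17.2400)

x' = -6.4000 + 17.4000·cos(0.0090)·0.05 = -5.5300
y' = -10.3000 + 17.4000·sin(0.0090)·0.05 = -10.2922
θ' = 0.0090 + (17.4000/2.0)·tan(0.49)·0.05 = 0.2410
v' = 17.4000 − 3.2000·0.05 = 17.2400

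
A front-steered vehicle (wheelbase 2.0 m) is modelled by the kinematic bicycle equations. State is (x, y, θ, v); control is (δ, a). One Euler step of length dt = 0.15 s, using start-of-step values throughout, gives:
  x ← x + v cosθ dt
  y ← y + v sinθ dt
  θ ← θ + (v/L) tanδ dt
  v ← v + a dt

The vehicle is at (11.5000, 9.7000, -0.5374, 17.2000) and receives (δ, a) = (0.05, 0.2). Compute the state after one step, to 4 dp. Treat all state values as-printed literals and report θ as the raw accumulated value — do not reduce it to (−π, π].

x' = 11.5000 + 17.2000·cos(-0.5374)·0.15 = 13.7163
y' = 9.7000 + 17.2000·sin(-0.5374)·0.15 = 8.3793
θ' = -0.5374 + (17.2000/2.0)·tan(0.05)·0.15 = -0.4728
v' = 17.2000 + 0.2000·0.15 = 17.2300

(13.7163, 8.3793, -0.4728, 17.2300)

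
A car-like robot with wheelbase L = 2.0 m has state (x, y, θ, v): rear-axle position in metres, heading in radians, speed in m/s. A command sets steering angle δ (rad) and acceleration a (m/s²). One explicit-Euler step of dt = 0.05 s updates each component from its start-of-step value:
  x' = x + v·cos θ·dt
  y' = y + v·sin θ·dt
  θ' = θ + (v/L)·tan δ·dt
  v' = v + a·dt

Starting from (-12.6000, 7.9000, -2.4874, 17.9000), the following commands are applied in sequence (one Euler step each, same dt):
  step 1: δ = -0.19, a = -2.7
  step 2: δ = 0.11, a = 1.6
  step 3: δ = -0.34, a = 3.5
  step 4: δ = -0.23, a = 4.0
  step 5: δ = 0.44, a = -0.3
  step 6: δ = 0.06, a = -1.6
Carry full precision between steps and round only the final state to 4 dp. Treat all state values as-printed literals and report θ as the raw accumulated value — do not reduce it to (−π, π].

after step 1 (δ=-0.19, a=-2.7): (-13.310218, 7.355376, -2.573463, 17.765000)
after step 2 (δ=0.11, a=1.6): (-14.058932, 6.877447, -2.524411, 17.845000)
after step 3 (δ=-0.34, a=3.5): (-14.786573, 6.361067, -2.682222, 18.020000)
after step 4 (δ=-0.23, a=4.0): (-15.594168, 5.961579, -2.787704, 18.220000)
after step 5 (δ=0.44, a=-0.3): (-16.448715, 5.645873, -2.573263, 18.205000)
after step 6 (δ=0.06, a=-1.6): (-17.215875, 5.155954, -2.545923, 18.125000)

(-17.2159, 5.1560, -2.5459, 18.1250)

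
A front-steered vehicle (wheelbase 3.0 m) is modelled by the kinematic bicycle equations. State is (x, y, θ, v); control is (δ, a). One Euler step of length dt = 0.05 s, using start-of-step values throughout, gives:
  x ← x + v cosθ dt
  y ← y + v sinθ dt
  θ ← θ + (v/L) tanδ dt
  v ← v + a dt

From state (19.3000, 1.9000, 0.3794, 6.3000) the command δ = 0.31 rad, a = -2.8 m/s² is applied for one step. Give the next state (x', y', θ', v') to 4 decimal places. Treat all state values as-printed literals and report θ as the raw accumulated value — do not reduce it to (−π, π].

(19.5926, 2.0167, 0.4130, 6.1600)

x' = 19.3000 + 6.3000·cos(0.3794)·0.05 = 19.5926
y' = 1.9000 + 6.3000·sin(0.3794)·0.05 = 2.0167
θ' = 0.3794 + (6.3000/3.0)·tan(0.31)·0.05 = 0.4130
v' = 6.3000 − 2.8000·0.05 = 6.1600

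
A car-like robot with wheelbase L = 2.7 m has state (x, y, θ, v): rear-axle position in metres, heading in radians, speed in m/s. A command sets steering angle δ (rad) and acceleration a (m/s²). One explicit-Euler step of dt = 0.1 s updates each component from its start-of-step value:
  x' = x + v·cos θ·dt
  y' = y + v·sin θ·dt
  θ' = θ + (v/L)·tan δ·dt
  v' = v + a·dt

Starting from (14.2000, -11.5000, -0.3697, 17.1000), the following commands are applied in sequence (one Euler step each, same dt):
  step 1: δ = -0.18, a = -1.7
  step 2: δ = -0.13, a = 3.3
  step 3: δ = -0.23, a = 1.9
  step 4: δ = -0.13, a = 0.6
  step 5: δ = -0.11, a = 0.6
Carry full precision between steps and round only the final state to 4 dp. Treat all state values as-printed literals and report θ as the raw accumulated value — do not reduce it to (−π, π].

after step 1 (δ=-0.18, a=-1.7): (15.794465, -12.117884, -0.484947, 16.930000)
after step 2 (δ=-0.13, a=3.3): (17.292261, -12.907096, -0.566925, 17.260000)
after step 3 (δ=-0.23, a=1.9): (18.748240, -13.834027, -0.716603, 17.450000)
after step 4 (δ=-0.13, a=0.6): (20.064042, -14.980190, -0.801098, 17.510000)
after step 5 (δ=-0.11, a=0.6): (21.282596, -16.237619, -0.872724, 17.570000)

(21.2826, -16.2376, -0.8727, 17.5700)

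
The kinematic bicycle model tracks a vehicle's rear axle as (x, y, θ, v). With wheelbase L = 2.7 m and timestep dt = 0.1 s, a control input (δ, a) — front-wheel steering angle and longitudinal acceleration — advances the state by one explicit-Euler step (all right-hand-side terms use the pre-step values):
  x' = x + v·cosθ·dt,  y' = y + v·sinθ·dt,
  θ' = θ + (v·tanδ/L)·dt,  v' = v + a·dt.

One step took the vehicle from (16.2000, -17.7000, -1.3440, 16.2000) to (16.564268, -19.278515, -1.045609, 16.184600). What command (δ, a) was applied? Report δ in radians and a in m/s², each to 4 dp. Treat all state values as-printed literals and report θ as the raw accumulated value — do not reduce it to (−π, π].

δ = 0.4615, a = -0.1540

a = (v'−v)/dt = (-0.015400)/0.1 = -0.1540
Δθ = θ'−θ = 0.298391;  (v·dt/L) = 16.2000·0.1/2.7 = 0.600000
tan δ = Δθ·L/(v·dt) = 0.497318  →  δ = 0.4615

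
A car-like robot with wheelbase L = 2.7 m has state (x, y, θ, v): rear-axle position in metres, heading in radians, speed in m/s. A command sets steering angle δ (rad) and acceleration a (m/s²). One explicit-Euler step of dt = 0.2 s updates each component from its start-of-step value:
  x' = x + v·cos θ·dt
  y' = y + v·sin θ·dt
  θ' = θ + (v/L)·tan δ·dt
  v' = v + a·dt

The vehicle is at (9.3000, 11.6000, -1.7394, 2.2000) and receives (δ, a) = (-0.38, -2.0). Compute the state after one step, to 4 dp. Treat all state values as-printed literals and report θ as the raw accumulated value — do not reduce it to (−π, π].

x' = 9.3000 + 2.2000·cos(-1.7394)·0.2 = 9.2262
y' = 11.6000 + 2.2000·sin(-1.7394)·0.2 = 11.1662
θ' = -1.7394 + (2.2000/2.7)·tan(-0.38)·0.2 = -1.8045
v' = 2.2000 − 2.0000·0.2 = 1.8000

(9.2262, 11.1662, -1.8045, 1.8000)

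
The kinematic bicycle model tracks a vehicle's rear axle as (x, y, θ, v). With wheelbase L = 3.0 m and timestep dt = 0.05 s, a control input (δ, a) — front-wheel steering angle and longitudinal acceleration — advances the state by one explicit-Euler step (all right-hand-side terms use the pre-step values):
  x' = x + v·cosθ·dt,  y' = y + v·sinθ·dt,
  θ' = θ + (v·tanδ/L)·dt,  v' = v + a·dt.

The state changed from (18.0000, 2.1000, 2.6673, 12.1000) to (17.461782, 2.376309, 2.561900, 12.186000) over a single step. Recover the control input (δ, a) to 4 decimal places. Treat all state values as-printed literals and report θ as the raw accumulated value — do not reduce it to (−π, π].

a = (v'−v)/dt = (0.086000)/0.05 = 1.7200
Δθ = θ'−θ = -0.105400;  (v·dt/L) = 12.1000·0.05/3.0 = 0.201667
tan δ = Δθ·L/(v·dt) = -0.522645  →  δ = -0.4816

δ = -0.4816, a = 1.7200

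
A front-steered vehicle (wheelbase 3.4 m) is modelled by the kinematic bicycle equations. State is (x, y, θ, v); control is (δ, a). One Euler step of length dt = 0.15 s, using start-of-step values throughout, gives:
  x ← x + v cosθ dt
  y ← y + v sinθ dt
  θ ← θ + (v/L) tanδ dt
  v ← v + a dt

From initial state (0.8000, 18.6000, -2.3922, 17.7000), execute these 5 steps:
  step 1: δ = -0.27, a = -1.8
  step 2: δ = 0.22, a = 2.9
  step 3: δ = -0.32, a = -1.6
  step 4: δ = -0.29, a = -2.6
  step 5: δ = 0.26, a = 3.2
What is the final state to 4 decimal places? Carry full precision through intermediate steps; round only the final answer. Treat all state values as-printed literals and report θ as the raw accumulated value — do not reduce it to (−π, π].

(-10.3505, 12.0455, -2.7273, 17.7150)

after step 1 (δ=-0.27, a=-1.8): (-1.143733, 16.791429, -2.608316, 17.430000)
after step 2 (δ=0.22, a=2.9): (-3.395198, 15.462327, -2.436359, 17.865000)
after step 3 (δ=-0.32, a=-1.6): (-5.435721, 13.725281, -2.697547, 17.625000)
after step 4 (δ=-0.29, a=-2.6): (-7.823083, 12.589536, -2.929585, 17.235000)
after step 5 (δ=0.26, a=3.2): (-10.350450, 12.045541, -2.727311, 17.715000)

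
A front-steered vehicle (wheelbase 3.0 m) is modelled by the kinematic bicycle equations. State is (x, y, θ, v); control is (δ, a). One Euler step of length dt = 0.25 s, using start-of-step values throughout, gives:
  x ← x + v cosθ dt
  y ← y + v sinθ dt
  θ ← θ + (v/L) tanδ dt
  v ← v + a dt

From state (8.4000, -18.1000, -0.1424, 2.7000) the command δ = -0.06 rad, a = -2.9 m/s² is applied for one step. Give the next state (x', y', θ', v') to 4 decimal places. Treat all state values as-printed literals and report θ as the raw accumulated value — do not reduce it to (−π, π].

(9.0682, -18.1958, -0.1559, 1.9750)

x' = 8.4000 + 2.7000·cos(-0.1424)·0.25 = 9.0682
y' = -18.1000 + 2.7000·sin(-0.1424)·0.25 = -18.1958
θ' = -0.1424 + (2.7000/3.0)·tan(-0.06)·0.25 = -0.1559
v' = 2.7000 − 2.9000·0.25 = 1.9750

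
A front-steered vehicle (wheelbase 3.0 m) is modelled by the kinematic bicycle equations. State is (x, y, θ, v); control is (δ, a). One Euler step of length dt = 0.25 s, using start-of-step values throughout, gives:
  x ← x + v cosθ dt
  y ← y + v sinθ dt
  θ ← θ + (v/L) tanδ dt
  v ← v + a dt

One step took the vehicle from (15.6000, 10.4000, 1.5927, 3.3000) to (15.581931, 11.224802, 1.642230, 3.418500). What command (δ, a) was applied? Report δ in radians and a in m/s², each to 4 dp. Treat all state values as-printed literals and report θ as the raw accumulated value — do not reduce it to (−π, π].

a = (v'−v)/dt = (0.118500)/0.25 = 0.4740
Δθ = θ'−θ = 0.049530;  (v·dt/L) = 3.3000·0.25/3.0 = 0.275000
tan δ = Δθ·L/(v·dt) = 0.180109  →  δ = 0.1782

δ = 0.1782, a = 0.4740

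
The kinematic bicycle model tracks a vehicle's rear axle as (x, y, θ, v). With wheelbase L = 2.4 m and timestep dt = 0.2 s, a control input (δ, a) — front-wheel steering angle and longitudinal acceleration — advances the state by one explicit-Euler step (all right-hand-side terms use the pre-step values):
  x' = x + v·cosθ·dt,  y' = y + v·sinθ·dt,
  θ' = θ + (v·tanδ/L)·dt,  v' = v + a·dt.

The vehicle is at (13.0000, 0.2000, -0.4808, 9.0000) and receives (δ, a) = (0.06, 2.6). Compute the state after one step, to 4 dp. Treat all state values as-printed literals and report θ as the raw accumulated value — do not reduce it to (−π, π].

x' = 13.0000 + 9.0000·cos(-0.4808)·0.2 = 14.5959
y' = 0.2000 + 9.0000·sin(-0.4808)·0.2 = -0.6325
θ' = -0.4808 + (9.0000/2.4)·tan(0.06)·0.2 = -0.4357
v' = 9.0000 + 2.6000·0.2 = 9.5200

(14.5959, -0.6325, -0.4357, 9.5200)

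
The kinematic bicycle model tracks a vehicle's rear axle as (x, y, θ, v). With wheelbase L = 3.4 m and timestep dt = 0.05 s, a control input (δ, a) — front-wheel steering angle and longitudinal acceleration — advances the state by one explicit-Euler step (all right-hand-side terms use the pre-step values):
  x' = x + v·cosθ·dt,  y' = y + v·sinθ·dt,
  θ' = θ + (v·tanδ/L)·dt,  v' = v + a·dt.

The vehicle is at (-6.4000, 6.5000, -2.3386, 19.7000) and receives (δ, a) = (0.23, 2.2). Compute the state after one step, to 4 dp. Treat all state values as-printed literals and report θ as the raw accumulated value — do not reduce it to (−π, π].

x' = -6.4000 + 19.7000·cos(-2.3386)·0.05 = -7.0841
y' = 6.5000 + 19.7000·sin(-2.3386)·0.05 = 5.7914
θ' = -2.3386 + (19.7000/3.4)·tan(0.23)·0.05 = -2.2708
v' = 19.7000 + 2.2000·0.05 = 19.8100

(-7.0841, 5.7914, -2.2708, 19.8100)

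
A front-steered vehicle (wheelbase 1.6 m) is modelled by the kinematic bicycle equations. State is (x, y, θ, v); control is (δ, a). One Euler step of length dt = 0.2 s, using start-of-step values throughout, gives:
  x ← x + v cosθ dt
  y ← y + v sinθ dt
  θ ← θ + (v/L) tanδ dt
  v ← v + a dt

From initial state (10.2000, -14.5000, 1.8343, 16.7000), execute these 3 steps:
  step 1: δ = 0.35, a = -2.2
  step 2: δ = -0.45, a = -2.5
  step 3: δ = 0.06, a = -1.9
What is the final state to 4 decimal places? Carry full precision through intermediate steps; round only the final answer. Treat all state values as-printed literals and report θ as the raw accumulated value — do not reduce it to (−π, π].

after step 1 (δ=0.35, a=-2.2): (9.330047, -11.275286, 2.596297, 16.260000)
after step 2 (δ=-0.45, a=-2.5): (6.549672, -9.588568, 1.614488, 15.760000)
after step 3 (δ=0.06, a=-1.9): (6.412001, -6.439576, 1.732830, 15.380000)

(6.4120, -6.4396, 1.7328, 15.3800)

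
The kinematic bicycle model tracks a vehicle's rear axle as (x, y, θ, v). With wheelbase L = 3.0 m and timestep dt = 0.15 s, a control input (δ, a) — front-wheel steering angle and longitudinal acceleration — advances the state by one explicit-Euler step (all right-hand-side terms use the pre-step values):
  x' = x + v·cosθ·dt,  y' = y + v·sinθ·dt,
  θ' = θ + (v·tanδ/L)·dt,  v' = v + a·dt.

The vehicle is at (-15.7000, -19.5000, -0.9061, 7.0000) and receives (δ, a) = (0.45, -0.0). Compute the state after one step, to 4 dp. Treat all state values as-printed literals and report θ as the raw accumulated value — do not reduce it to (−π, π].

(-15.0523, -20.3265, -0.7370, 7.0000)

x' = -15.7000 + 7.0000·cos(-0.9061)·0.15 = -15.0523
y' = -19.5000 + 7.0000·sin(-0.9061)·0.15 = -20.3265
θ' = -0.9061 + (7.0000/3.0)·tan(0.45)·0.15 = -0.7370
v' = 7.0000 + 0.0000·0.15 = 7.0000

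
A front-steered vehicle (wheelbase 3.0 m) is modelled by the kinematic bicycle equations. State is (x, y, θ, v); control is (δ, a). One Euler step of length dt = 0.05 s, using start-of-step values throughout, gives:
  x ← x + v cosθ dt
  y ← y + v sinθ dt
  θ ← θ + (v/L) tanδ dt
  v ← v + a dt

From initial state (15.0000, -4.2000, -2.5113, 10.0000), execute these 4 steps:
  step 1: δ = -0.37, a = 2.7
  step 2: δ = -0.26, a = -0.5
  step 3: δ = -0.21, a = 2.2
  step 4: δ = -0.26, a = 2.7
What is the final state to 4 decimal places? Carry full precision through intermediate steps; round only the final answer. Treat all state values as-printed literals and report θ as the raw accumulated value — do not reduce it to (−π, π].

after step 1 (δ=-0.37, a=2.7): (14.596072, -4.494691, -2.575944, 10.135000)
after step 2 (δ=-0.26, a=-0.5): (14.168253, -4.766290, -2.620879, 10.110000)
after step 3 (δ=-0.21, a=2.2): (13.729750, -5.017776, -2.656794, 10.220000)
after step 4 (δ=-0.26, a=2.7): (13.277633, -5.255917, -2.702106, 10.355000)

(13.2776, -5.2559, -2.7021, 10.3550)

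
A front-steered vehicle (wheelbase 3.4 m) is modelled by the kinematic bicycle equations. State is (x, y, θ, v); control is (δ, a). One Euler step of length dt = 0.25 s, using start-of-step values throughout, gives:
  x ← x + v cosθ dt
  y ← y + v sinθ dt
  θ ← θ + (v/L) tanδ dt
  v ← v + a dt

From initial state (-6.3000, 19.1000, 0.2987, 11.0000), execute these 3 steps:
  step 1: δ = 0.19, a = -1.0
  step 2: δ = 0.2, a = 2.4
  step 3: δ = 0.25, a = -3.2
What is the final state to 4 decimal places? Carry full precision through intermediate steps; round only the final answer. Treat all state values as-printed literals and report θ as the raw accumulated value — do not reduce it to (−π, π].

(1.0616, 22.7244, 0.8276, 10.5500)

after step 1 (δ=0.19, a=-1.0): (-3.671770, 19.909265, 0.454253, 10.750000)
after step 2 (δ=0.2, a=2.4): (-1.256812, 21.088515, 0.614483, 11.350000)
after step 3 (δ=0.25, a=-3.2): (1.061628, 22.724437, 0.827581, 10.550000)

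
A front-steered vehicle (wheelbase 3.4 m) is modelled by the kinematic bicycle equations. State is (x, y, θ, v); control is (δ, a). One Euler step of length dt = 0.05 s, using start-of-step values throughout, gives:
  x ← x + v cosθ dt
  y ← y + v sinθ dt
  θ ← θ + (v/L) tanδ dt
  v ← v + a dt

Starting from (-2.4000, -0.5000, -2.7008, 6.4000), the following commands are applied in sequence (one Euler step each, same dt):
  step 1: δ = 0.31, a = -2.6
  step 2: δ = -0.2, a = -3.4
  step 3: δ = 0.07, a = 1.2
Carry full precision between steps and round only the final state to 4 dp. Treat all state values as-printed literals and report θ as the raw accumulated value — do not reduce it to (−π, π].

(-3.2431, -0.9121, -2.6831, 6.1600)

after step 1 (δ=0.31, a=-2.6): (-2.689412, -0.636530, -2.670652, 6.270000)
after step 2 (δ=-0.2, a=-3.4): (-2.968785, -0.778773, -2.689343, 6.100000)
after step 3 (δ=0.07, a=1.2): (-3.243122, -0.912055, -2.683053, 6.160000)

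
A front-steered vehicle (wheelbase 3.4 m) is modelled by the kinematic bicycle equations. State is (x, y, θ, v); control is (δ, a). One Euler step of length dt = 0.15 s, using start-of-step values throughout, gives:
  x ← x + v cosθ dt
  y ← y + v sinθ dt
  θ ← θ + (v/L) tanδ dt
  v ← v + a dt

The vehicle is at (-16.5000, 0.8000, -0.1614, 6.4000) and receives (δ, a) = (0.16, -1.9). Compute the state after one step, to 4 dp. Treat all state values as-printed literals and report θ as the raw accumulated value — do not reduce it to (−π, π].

x' = -16.5000 + 6.4000·cos(-0.1614)·0.15 = -15.5525
y' = 0.8000 + 6.4000·sin(-0.1614)·0.15 = 0.6457
θ' = -0.1614 + (6.4000/3.4)·tan(0.16)·0.15 = -0.1158
v' = 6.4000 − 1.9000·0.15 = 6.1150

(-15.5525, 0.6457, -0.1158, 6.1150)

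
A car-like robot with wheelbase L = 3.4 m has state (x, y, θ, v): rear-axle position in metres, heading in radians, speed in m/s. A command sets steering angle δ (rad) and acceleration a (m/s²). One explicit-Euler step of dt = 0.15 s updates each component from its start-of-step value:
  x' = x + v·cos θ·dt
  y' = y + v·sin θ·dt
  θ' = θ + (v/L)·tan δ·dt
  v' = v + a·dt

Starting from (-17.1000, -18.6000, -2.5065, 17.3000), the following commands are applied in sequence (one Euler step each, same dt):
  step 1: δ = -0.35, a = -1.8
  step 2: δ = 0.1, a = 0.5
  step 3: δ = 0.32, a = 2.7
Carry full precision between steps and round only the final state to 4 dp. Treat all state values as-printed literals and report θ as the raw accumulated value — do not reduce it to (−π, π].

(-23.9131, -22.1049, -2.4596, 17.5100)

after step 1 (δ=-0.35, a=-1.8): (-19.189018, -20.139489, -2.785103, 17.030000)
after step 2 (δ=0.1, a=0.5): (-21.582911, -21.030977, -2.709719, 17.105000)
after step 3 (δ=0.32, a=2.7): (-23.913081, -22.104931, -2.459642, 17.510000)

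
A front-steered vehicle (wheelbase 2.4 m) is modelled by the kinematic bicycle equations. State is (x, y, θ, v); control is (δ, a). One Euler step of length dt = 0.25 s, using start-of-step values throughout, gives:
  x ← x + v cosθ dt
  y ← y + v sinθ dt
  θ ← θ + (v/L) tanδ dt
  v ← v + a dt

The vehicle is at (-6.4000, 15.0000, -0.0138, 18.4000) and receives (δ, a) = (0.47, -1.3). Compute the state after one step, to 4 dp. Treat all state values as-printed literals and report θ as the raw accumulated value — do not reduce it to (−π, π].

(-1.8004, 14.9365, 0.9598, 18.0750)

x' = -6.4000 + 18.4000·cos(-0.0138)·0.25 = -1.8004
y' = 15.0000 + 18.4000·sin(-0.0138)·0.25 = 14.9365
θ' = -0.0138 + (18.4000/2.4)·tan(0.47)·0.25 = 0.9598
v' = 18.4000 − 1.3000·0.25 = 18.0750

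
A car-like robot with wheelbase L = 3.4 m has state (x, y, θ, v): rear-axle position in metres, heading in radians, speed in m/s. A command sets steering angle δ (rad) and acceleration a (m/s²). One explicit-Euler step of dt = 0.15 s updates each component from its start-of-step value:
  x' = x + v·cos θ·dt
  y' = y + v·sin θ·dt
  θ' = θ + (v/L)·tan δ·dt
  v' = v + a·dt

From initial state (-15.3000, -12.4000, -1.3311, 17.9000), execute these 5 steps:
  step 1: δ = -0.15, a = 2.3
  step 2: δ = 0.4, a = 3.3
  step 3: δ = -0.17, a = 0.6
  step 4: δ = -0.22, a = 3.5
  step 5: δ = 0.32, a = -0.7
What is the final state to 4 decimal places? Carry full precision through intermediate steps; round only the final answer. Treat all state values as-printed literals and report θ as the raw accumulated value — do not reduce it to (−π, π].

(-11.8144, -25.8030, -1.1549, 19.2500)

after step 1 (δ=-0.15, a=2.3): (-14.662560, -15.008236, -1.450452, 18.245000)
after step 2 (δ=0.4, a=3.3): (-14.334004, -17.725192, -1.110135, 18.740000)
after step 3 (δ=-0.17, a=0.6): (-13.084400, -20.243170, -1.252055, 18.830000)
after step 4 (δ=-0.22, a=3.5): (-12.199281, -22.925401, -1.437823, 19.355000)
after step 5 (δ=0.32, a=-0.7): (-11.814364, -25.803022, -1.154851, 19.250000)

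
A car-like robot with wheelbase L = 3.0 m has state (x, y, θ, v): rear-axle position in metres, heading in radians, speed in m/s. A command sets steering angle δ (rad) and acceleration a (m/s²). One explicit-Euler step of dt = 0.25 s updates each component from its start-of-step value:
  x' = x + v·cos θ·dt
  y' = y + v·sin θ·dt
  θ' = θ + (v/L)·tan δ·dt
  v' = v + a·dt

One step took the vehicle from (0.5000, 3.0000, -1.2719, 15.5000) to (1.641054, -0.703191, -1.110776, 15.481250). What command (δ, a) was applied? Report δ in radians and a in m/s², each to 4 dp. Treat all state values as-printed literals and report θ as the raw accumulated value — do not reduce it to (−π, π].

a = (v'−v)/dt = (-0.018750)/0.25 = -0.0750
Δθ = θ'−θ = 0.161124;  (v·dt/L) = 15.5000·0.25/3.0 = 1.291667
tan δ = Δθ·L/(v·dt) = 0.124741  →  δ = 0.1241

δ = 0.1241, a = -0.0750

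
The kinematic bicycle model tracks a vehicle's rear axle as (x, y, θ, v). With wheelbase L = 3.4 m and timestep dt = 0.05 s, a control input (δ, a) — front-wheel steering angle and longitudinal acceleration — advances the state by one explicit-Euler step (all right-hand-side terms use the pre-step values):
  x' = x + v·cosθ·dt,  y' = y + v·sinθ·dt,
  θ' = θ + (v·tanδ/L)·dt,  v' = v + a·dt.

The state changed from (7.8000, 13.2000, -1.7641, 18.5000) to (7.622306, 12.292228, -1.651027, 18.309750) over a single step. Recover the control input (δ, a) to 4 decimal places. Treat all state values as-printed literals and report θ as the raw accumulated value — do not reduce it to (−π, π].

a = (v'−v)/dt = (-0.190250)/0.05 = -3.8050
Δθ = θ'−θ = 0.113073;  (v·dt/L) = 18.5000·0.05/3.4 = 0.272059
tan δ = Δθ·L/(v·dt) = 0.415620  →  δ = 0.3939

δ = 0.3939, a = -3.8050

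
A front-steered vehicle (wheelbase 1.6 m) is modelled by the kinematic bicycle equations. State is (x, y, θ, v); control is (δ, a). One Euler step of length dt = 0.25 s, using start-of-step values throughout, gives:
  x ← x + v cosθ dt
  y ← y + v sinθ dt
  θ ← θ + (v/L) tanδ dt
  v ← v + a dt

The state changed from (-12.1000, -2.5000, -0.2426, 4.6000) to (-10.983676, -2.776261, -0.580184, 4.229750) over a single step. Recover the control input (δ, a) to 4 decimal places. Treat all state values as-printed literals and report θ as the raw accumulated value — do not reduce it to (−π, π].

δ = -0.4391, a = -1.4810

a = (v'−v)/dt = (-0.370250)/0.25 = -1.4810
Δθ = θ'−θ = -0.337584;  (v·dt/L) = 4.6000·0.25/1.6 = 0.718750
tan δ = Δθ·L/(v·dt) = -0.469682  →  δ = -0.4391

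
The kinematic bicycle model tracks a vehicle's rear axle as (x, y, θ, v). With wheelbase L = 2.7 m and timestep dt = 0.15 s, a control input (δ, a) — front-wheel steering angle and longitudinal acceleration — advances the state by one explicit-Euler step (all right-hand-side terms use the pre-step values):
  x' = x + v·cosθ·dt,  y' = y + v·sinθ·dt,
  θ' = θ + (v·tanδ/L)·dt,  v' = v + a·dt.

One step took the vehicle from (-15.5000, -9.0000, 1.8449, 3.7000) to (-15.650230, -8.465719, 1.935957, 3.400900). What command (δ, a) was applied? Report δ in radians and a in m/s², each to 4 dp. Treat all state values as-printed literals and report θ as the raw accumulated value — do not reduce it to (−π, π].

a = (v'−v)/dt = (-0.299100)/0.15 = -1.9940
Δθ = θ'−θ = 0.091057;  (v·dt/L) = 3.7000·0.15/2.7 = 0.205556
tan δ = Δθ·L/(v·dt) = 0.442980  →  δ = 0.4170

δ = 0.4170, a = -1.9940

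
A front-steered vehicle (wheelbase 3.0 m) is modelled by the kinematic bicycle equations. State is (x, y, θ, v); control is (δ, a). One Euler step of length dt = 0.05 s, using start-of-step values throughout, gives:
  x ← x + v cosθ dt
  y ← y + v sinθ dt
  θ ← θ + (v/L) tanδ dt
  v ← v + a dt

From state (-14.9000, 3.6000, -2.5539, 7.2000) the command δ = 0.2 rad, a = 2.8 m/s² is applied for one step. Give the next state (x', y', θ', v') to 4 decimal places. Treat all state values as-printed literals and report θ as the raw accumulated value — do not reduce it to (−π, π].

x' = -14.9000 + 7.2000·cos(-2.5539)·0.05 = -15.1996
y' = 3.6000 + 7.2000·sin(-2.5539)·0.05 = 3.4004
θ' = -2.5539 + (7.2000/3.0)·tan(0.2)·0.05 = -2.5296
v' = 7.2000 + 2.8000·0.05 = 7.3400

(-15.1996, 3.4004, -2.5296, 7.3400)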